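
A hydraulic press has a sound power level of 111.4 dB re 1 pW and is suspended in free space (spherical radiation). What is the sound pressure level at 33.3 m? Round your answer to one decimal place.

70.0 dB

L_p = L_w − 10·log₁₀(4π·r²) with r = 33.3 m.
4π·r² = 1.393e+04 m², 10·log₁₀ of that is 41.441 dB.
L_p = 111.4 − 41.441 = 69.96 dB.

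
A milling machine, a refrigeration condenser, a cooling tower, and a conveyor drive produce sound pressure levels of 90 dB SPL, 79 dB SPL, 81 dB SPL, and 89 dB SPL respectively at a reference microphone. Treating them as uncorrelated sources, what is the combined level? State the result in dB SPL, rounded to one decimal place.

93.0 dB SPL

For uncorrelated sources the intensities add, so convert each level to linear form, sum, and take 10·log₁₀ of the total.
Σ 10^(L/10) = 10^(90/10) + 10^(79/10) + 10^(81/10) + 10^(89/10) = 2.000e+09.
L_total = 10·log₁₀(2.000e+09) = 93.01 dB SPL.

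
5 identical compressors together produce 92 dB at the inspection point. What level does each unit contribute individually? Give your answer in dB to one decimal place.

85.0 dB

5 equal contributions raise the level by 10·log₁₀ 5 = 6.990 dB, so each unit alone gives 92 − 6.990.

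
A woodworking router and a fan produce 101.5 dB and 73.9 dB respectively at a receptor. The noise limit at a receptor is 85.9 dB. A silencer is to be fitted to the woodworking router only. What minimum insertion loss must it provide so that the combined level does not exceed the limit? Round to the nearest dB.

16 dB

Everything except the woodworking router sums to 10^(73.9/10) = 2.455e+07 in linear terms, 73.90 dB.
The limit corresponds to 10^(85.9/10) = 3.890e+08; subtracting the fixed part leaves 3.645e+08 for the woodworking router, i.e. 85.62 dB.
So the woodworking router must be reduced from 101.5 to 85.62 dB: IL = 15.88 dB.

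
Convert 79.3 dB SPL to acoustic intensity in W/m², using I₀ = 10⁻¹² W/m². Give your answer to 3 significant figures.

8.51e-05 W/m²

L = 10·log₁₀(I/I₀) ⇒ I = I₀·10^(L/10) = 10⁻¹² × 10^7.93.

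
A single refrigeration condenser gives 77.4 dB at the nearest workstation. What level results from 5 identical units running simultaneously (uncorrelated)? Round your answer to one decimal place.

84.4 dB

N identical incoherent sources raise the level by 10·log₁₀ N.
L_total = 77.4 + 10·log₁₀(5) = 77.4 + 6.990 = 84.39 dB.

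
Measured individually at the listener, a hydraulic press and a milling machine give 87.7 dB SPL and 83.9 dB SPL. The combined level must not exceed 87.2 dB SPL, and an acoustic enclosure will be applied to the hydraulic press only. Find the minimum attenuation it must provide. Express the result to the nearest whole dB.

The untreated sources together contribute 10^(83.9/10) = 2.455e+08, i.e. 83.90 dB SPL.
The limit corresponds to 10^(87.2/10) = 5.248e+08; subtracting the fixed part leaves 2.793e+08 for the hydraulic press, i.e. 84.46 dB SPL.
So the hydraulic press must be reduced from 87.7 to 84.46 dB SPL: IL = 3.24 dB.

3 dB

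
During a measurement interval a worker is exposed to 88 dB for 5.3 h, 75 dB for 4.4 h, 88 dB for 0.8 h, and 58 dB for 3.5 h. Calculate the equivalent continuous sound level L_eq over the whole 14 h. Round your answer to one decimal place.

Weight each interval's intensity by its duration and average over T = 14 h:
Σ tᵢ·10^(Lᵢ/10) = 5.3·10^(88/10) + 4.4·10^(75/10) + 0.8·10^(88/10) + 3.5·10^(58/10) = 3.990e+09.
L_eq = 10·log₁₀(3.990e+09/14) = 84.55 dB.

84.5 dB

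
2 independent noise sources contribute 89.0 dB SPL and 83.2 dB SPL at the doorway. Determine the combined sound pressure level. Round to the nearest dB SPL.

90 dB SPL

Incoherent sources combine by intensity addition: L_total = 10·log₁₀(Σ 10^(L_i/10)).
Σ 10^(L/10) = 10^(89.0/10) + 10^(83.2/10) = 1.003e+09.
L_total = 10·log₁₀(1.003e+09) = 90.01 dB SPL.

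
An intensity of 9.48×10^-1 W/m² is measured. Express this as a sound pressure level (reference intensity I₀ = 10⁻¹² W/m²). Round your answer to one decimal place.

I/I₀ = 9.48×10^-1/10⁻¹² = 9.48×10^11, and L = 10·log₁₀(I/I₀).
L = 10·(0.9768 + 11) = 119.77 dB.

119.8 dB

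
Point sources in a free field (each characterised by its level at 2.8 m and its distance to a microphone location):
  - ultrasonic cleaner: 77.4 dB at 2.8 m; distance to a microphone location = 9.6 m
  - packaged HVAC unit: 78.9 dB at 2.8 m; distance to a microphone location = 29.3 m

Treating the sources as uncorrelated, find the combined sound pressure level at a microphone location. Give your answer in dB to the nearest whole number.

Apply inverse-square spreading to bring every level to the receiver, then sum 10^(L/10).
ultrasonic cleaner: 77.4 − 20·log₁₀(9.6/2.8) = 77.4 − 10.70 = 66.70 dB.
packaged HVAC unit: 78.9 − 20·log₁₀(29.3/2.8) = 78.9 − 20.39 = 58.51 dB.
Σ 10^(L/10) = 5.384e+06 → L_total = 10·log₁₀(5.384e+06) = 67.31 dB.

67 dB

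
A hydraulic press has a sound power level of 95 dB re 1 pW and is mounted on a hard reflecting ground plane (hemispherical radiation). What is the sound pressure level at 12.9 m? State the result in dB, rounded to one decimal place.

64.8 dB

Free-field hemispherical radiation: L_p = L_w − 10·log₁₀(2π·r²), r = 12.9 m.
2π·r² = 1046 m², 10·log₁₀ of that is 30.194 dB.
L_p = 95 − 30.194 = 64.81 dB.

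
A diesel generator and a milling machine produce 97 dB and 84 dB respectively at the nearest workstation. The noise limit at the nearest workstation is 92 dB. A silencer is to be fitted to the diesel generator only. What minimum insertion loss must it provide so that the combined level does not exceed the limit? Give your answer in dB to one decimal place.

5.7 dB

The untreated sources together contribute 10^(84/10) = 2.512e+08, i.e. 84.00 dB.
The limit corresponds to 10^(92/10) = 1.585e+09; subtracting the fixed part leaves 1.334e+09 for the diesel generator, i.e. 91.25 dB.
Required insertion loss = 97 − 91.25 = 5.75 dB.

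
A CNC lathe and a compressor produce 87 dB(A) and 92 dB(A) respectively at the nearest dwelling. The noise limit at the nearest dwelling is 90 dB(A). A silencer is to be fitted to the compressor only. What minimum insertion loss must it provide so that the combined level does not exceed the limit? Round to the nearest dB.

Everything except the compressor sums to 10^(87/10) = 5.012e+08 in linear terms, 87.00 dB(A).
The limit corresponds to 10^(90/10) = 1.000e+09; subtracting the fixed part leaves 4.988e+08 for the compressor, i.e. 86.98 dB(A).
So the compressor must be reduced from 92 to 86.98 dB(A): IL = 5.02 dB.

5 dB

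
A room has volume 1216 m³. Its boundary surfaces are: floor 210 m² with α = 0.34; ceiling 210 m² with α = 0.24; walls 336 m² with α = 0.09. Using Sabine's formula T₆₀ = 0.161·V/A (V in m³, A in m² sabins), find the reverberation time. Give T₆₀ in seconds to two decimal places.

1.29 s

Summing Sᵢαᵢ: 210·0.34 + 210·0.24 + 336·0.09 = 152.04 m².
T₆₀ = 0.161 × 1216 / 152.04 = 1.288 s.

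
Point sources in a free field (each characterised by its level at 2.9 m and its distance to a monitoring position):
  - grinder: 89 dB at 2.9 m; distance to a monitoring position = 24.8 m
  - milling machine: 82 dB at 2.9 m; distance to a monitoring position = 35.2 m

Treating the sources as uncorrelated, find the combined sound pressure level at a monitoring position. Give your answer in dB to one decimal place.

First find each source's level at the receiver (point-source: −20·log₁₀(r/r_ref)), then combine on an intensity basis.
grinder: 89 − 20·log₁₀(24.8/2.9) = 89 − 18.64 = 70.36 dB.
milling machine: 82 − 20·log₁₀(35.2/2.9) = 82 − 21.68 = 60.32 dB.
Σ 10^(L/10) = 1.194e+07 → L_total = 10·log₁₀(1.194e+07) = 70.77 dB.

70.8 dB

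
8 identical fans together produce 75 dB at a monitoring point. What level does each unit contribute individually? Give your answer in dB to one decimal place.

8 equal contributions raise the level by 10·log₁₀ 8 = 9.031 dB, so each unit alone gives 75 − 9.031.

66.0 dB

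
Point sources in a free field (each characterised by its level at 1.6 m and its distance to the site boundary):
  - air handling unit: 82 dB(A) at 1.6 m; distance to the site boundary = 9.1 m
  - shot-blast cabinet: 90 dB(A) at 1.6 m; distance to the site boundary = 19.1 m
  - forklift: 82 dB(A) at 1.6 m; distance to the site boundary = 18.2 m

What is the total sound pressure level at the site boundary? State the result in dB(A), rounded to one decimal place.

Apply inverse-square spreading to bring every level to the receiver, then sum 10^(L/10).
air handling unit: 82 − 20·log₁₀(9.1/1.6) = 82 − 15.10 = 66.90 dB(A).
shot-blast cabinet: 90 − 20·log₁₀(19.1/1.6) = 90 − 21.54 = 68.46 dB(A).
forklift: 82 − 20·log₁₀(18.2/1.6) = 82 − 21.12 = 60.88 dB(A).
Σ 10^(L/10) = 1.314e+07 → L_total = 10·log₁₀(1.314e+07) = 71.19 dB(A).

71.2 dB(A)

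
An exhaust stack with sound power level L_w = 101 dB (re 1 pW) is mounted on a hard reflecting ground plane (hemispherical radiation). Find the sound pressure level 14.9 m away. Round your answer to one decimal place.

69.6 dB

L_p = L_w − 10·log₁₀(2π·r²) with r = 14.9 m.
2π·r² = 1395 m², 10·log₁₀ of that is 31.446 dB.
L_p = 101 − 31.446 = 69.55 dB.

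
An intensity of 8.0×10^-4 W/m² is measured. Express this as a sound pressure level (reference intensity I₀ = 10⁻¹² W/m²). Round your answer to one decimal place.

I/I₀ = 8.0×10^-4/10⁻¹² = 8.0×10^8, and L = 10·log₁₀(I/I₀).
L = 10·(0.9031 + 8) = 89.03 dB.

89.0 dB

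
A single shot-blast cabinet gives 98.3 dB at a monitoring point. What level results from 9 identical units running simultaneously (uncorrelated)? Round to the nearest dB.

N identical incoherent sources raise the level by 10·log₁₀ N.
L_total = 98.3 + 10·log₁₀(9) = 98.3 + 9.542 = 107.84 dB.

108 dB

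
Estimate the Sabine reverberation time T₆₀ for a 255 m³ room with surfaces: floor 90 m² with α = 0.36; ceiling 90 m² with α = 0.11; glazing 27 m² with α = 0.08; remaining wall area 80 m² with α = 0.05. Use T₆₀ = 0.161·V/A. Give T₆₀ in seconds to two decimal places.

Summing Sᵢαᵢ: 90·0.36 + 90·0.11 + 27·0.08 + 80·0.05 = 48.46 m².
T₆₀ = 0.161·V/A = 0.161·255/48.46 = 0.847 s.

0.85 s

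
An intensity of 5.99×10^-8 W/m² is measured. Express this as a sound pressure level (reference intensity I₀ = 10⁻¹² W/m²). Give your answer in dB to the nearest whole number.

48 dB

L = 10·log₁₀(I/I₀) = 10·log₁₀(5.99×10^-8/10⁻¹²) = 10·log₁₀(5.99×10^4).
L = 10·(0.7774 + 4) = 47.77 dB.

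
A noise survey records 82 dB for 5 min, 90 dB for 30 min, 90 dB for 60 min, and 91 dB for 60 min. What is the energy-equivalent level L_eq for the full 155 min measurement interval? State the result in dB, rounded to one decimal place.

90.3 dB

Weight each interval's intensity by its duration and average over T = 155 min:
Σ tᵢ·10^(Lᵢ/10) = 5·10^(82/10) + 30·10^(90/10) + 60·10^(90/10) + 60·10^(91/10) = 1.663e+11.
L_eq = 10·log₁₀(1.663e+11/155) = 90.31 dB.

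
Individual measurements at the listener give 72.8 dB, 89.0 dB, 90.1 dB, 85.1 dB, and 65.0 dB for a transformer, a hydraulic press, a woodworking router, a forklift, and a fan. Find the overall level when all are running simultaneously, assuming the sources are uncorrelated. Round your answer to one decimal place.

For uncorrelated sources the intensities add, so convert each level to linear form, sum, and take 10·log₁₀ of the total.
Σ 10^(L/10) = 10^(72.8/10) + 10^(89.0/10) + 10^(90.1/10) + 10^(85.1/10) + 10^(65.0/10) = 2.163e+09.
L_total = 10·log₁₀(2.163e+09) = 93.35 dB.

93.4 dB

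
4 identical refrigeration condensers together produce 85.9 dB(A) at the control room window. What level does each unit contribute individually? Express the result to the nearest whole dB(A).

Dividing the total intensity by 4 lowers the level by 10·log₁₀ 4 = 6.021 dB: L₁ = 85.9 − 6.021.

80 dB(A)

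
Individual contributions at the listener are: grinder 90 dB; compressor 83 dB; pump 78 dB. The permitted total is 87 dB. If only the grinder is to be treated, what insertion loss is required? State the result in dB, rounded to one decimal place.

Everything except the grinder sums to 10^(83/10) + 10^(78/10) = 2.626e+08 in linear terms, 84.19 dB.
The limit corresponds to 10^(87/10) = 5.012e+08; subtracting the fixed part leaves 2.386e+08 for the grinder, i.e. 83.78 dB.
Required insertion loss = 90 − 83.78 = 6.22 dB.

6.2 dB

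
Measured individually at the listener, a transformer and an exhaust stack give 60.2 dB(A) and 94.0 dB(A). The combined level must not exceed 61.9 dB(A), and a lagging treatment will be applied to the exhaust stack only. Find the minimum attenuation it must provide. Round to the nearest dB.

The untreated sources together contribute 10^(60.2/10) = 1.047e+06, i.e. 60.20 dB(A).
To meet 61.9 dB(A) overall, the treated exhaust stack may contribute at most 10^(61.9/10) − 1.047e+06 = 5.017e+05, i.e. 57.00 dB(A).
Required insertion loss = 94.0 − 57.00 = 37.00 dB.

37 dB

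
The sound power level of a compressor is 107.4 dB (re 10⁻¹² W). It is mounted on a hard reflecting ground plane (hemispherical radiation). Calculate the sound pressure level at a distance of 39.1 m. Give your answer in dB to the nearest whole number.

The power spreads over a hemisphere of area 2π·r², so L_p = L_w − 10·log₁₀(2π·r²).
2π·r² = 9606 m², 10·log₁₀ of that is 39.825 dB.
L_p = 107.4 − 39.825 = 67.57 dB.

68 dB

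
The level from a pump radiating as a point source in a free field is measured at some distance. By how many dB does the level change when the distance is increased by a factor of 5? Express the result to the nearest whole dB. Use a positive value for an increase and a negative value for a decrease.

A point source loses 6 dB per doubling of distance; generally ΔL = −20·log₁₀(r₂/r₁).
ΔL = −20·log₁₀(5) = -13.98 dB.

-14 dB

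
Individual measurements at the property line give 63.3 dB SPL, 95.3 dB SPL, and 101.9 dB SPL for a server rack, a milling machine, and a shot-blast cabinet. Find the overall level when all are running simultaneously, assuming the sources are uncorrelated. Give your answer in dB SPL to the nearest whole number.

For uncorrelated sources the intensities add, so convert each level to linear form, sum, and take 10·log₁₀ of the total.
Σ 10^(L/10) = 10^(63.3/10) + 10^(95.3/10) + 10^(101.9/10) = 1.888e+10.
L_total = 10·log₁₀(1.888e+10) = 102.76 dB SPL.

103 dB SPL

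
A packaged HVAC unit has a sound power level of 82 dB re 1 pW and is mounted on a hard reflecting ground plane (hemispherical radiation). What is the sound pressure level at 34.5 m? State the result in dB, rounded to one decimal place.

43.3 dB

L_p = L_w − 10·log₁₀(2π·r²) with r = 34.5 m.
2π·r² = 7479 m², 10·log₁₀ of that is 38.738 dB.
L_p = 82 − 38.738 = 43.26 dB.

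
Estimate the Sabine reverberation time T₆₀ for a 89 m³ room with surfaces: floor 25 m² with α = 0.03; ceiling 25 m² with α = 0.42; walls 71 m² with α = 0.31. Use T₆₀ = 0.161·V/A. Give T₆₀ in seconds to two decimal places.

0.43 s

Summing Sᵢαᵢ: 25·0.03 + 25·0.42 + 71·0.31 = 33.26 m².
T₆₀ = 0.161 × 89 / 33.26 = 0.431 s.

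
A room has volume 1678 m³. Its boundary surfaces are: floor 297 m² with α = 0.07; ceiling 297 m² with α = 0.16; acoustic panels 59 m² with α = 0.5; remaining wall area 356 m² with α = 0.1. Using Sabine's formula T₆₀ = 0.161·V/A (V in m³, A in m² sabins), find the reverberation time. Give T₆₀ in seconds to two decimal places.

Total absorption A = 297·0.07 + 297·0.16 + 59·0.5 + 356·0.1 = 133.41 m² sabins.
T₆₀ = 0.161 × 1678 / 133.41 = 2.025 s.

2.03 s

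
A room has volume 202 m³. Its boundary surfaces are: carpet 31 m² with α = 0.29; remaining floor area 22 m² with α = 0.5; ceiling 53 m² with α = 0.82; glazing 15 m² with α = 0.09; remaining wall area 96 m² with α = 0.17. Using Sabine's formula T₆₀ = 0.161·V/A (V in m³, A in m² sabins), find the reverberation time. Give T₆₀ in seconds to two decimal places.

Total absorption A = 31·0.29 + 22·0.5 + 53·0.82 + 15·0.09 + 96·0.17 = 81.12 m² sabins.
T₆₀ = 0.161 × 202 / 81.12 = 0.401 s.

0.40 s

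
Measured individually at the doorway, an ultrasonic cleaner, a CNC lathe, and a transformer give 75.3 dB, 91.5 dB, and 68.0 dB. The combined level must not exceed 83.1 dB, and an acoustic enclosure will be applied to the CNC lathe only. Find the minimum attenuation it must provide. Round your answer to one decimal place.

Fixed contribution from the other sources: Σ 10^(L/10) = 10^(75.3/10) + 10^(68.0/10) = 4.019e+07 (76.04 dB).
The limit corresponds to 10^(83.1/10) = 2.042e+08; subtracting the fixed part leaves 1.640e+08 for the CNC lathe, i.e. 82.15 dB.
So the CNC lathe must be reduced from 91.5 to 82.15 dB: IL = 9.35 dB.

9.4 dB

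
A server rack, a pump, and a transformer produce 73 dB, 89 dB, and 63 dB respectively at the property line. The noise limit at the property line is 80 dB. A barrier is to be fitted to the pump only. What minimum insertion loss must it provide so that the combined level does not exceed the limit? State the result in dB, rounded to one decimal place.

10.1 dB

The untreated sources together contribute 10^(73/10) + 10^(63/10) = 2.195e+07, i.e. 73.41 dB.
To meet 80 dB overall, the treated pump may contribute at most 10^(80/10) − 2.195e+07 = 7.805e+07, i.e. 78.92 dB.
So the pump must be reduced from 89 to 78.92 dB: IL = 10.08 dB.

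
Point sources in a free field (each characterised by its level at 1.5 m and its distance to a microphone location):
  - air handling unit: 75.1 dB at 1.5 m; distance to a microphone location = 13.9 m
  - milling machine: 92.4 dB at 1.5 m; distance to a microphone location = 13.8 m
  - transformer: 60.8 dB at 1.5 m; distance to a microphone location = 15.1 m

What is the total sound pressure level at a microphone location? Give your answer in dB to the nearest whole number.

Propagate each source to the receiver with L = L_ref − 20·log₁₀(r/r_ref), then add intensities.
air handling unit: 75.1 − 20·log₁₀(13.9/1.5) = 75.1 − 19.34 = 55.76 dB.
milling machine: 92.4 − 20·log₁₀(13.8/1.5) = 92.4 − 19.28 = 73.12 dB.
transformer: 60.8 − 20·log₁₀(15.1/1.5) = 60.8 − 20.06 = 40.74 dB.
Σ 10^(L/10) = 2.092e+07 → L_total = 10·log₁₀(2.092e+07) = 73.21 dB.

73 dB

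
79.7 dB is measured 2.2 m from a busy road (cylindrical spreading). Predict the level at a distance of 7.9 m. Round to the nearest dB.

74 dB

For a line source, L₂ = L₁ − 10·log₁₀(r₂/r₁).
L₂ = 79.7 − 10·log₁₀(7.9/2.2) = 79.7 − 5.552 = 74.15 dB.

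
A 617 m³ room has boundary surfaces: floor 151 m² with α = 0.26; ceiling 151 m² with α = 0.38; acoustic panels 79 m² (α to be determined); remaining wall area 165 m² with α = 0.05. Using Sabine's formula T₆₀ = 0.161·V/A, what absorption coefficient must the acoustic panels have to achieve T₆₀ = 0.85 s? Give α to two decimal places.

0.15

From T₆₀ = 0.161·V/A, the target T₆₀ = 0.85 s needs A = 0.161·617/0.85 = 116.87 m².
Absorption from the other surfaces = 151·0.26 + 151·0.38 + 165·0.05 = 104.89 m², so the acoustic panels must supply 11.98 m² over 79 m².
α = 11.98/79 = 0.152.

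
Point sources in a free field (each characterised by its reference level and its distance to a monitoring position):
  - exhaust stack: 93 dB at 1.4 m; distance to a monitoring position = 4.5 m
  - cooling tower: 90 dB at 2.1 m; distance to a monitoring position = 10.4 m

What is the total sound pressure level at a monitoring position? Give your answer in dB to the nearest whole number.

Propagate each source to the receiver with L = L_ref − 20·log₁₀(r/r_ref), then add intensities.
exhaust stack: 93 − 20·log₁₀(4.5/1.4) = 93 − 10.14 = 82.86 dB.
cooling tower: 90 − 20·log₁₀(10.4/2.1) = 90 − 13.90 = 76.10 dB.
Σ 10^(L/10) = 2.339e+08 → L_total = 10·log₁₀(2.339e+08) = 83.69 dB.

84 dB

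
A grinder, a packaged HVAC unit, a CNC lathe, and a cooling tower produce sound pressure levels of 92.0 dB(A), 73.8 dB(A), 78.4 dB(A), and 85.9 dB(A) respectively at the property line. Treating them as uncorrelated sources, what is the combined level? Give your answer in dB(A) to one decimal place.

For uncorrelated sources the intensities add, so convert each level to linear form, sum, and take 10·log₁₀ of the total.
Σ 10^(L/10) = 10^(92.0/10) + 10^(73.8/10) + 10^(78.4/10) + 10^(85.9/10) = 2.067e+09.
L_total = 10·log₁₀(2.067e+09) = 93.15 dB(A).

93.2 dB(A)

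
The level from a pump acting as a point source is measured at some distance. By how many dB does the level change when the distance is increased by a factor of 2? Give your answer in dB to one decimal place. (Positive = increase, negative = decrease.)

A point source loses 6 dB per doubling of distance; generally ΔL = −20·log₁₀(r₂/r₁).
ΔL = −20·log₁₀(2) = -6.02 dB.

-6.0 dB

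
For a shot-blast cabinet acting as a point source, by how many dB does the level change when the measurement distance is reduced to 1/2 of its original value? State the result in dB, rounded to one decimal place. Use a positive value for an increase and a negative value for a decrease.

With spherical spreading the level changes by −20·log₁₀(r₂/r₁).
ΔL = −20·log₁₀(0.5) = +6.02 dB.

+6.0 dB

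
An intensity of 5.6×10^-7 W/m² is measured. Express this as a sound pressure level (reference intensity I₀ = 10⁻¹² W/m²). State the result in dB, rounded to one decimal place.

Dividing by I₀ shifts the exponent by 12: I/I₀ = 5.6×10^5.
L = 10·(0.7482 + 5) = 57.48 dB.

57.5 dB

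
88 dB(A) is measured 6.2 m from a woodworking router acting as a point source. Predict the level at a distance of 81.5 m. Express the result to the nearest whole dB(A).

For a point source, L₂ = L₁ − 20·log₁₀(r₂/r₁).
L₂ = 88 − 20·log₁₀(81.5/6.2) = 88 − 22.375 = 65.62 dB(A).

66 dB(A)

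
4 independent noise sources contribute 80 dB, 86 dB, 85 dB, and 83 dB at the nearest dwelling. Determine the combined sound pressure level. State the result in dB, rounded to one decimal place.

90.1 dB

Incoherent sources combine by intensity addition: L_total = 10·log₁₀(Σ 10^(L_i/10)).
Σ 10^(L/10) = 10^(80/10) + 10^(86/10) + 10^(85/10) + 10^(83/10) = 1.014e+09.
L_total = 10·log₁₀(1.014e+09) = 90.06 dB.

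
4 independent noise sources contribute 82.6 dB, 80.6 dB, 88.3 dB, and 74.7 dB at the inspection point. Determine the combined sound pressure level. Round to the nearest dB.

Incoherent sources combine by intensity addition: L_total = 10·log₁₀(Σ 10^(L_i/10)).
Σ 10^(L/10) = 10^(82.6/10) + 10^(80.6/10) + 10^(88.3/10) + 10^(74.7/10) = 1.002e+09.
L_total = 10·log₁₀(1.002e+09) = 90.01 dB.

90 dB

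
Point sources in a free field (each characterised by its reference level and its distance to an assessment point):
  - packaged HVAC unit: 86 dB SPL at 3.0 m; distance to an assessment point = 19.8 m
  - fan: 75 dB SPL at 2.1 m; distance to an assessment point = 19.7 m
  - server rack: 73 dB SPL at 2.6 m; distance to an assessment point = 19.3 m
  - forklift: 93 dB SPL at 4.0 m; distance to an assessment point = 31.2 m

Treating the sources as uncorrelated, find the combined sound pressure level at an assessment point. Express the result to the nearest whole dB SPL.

76 dB SPL

Apply inverse-square spreading to bring every level to the receiver, then sum 10^(L/10).
packaged HVAC unit: 86 − 20·log₁₀(19.8/3.0) = 86 − 16.39 = 69.61 dB SPL.
fan: 75 − 20·log₁₀(19.7/2.1) = 75 − 19.44 = 55.56 dB SPL.
server rack: 73 − 20·log₁₀(19.3/2.6) = 73 − 17.41 = 55.59 dB SPL.
forklift: 93 − 20·log₁₀(31.2/4.0) = 93 − 17.84 = 75.16 dB SPL.
Σ 10^(L/10) = 4.266e+07 → L_total = 10·log₁₀(4.266e+07) = 76.30 dB SPL.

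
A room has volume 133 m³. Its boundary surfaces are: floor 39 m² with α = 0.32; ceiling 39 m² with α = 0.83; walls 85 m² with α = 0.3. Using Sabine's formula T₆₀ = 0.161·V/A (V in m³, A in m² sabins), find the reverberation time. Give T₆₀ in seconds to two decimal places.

0.30 s

Total absorption A = 39·0.32 + 39·0.83 + 85·0.3 = 70.35 m² sabins.
T₆₀ = 0.161·V/A = 0.161·133/70.35 = 0.304 s.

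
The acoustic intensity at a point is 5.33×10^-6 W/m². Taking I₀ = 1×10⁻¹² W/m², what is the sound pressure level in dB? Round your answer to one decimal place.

I/I₀ = 5.33×10^-6/10⁻¹² = 5.33×10^6, and L = 10·log₁₀(I/I₀).
L = 10·(0.7267 + 6) = 67.27 dB.

67.3 dB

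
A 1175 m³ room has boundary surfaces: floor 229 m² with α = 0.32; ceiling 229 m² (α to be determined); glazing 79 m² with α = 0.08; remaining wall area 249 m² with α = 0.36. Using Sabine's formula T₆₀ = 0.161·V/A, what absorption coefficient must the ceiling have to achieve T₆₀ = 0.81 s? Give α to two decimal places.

Required total absorption A = 0.161·1175/0.81 = 233.55 m².
Absorption from the other surfaces = 229·0.32 + 79·0.08 + 249·0.36 = 169.24 m², so the ceiling must supply 64.31 m² over 229 m².
α = 64.31/229 = 0.281.

0.28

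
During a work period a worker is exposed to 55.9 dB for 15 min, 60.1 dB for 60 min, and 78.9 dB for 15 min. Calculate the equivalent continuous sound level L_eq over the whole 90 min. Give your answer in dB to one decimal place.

L_eq = 10·log₁₀[(1/T)·Σ tᵢ·10^(Lᵢ/10)] with T = 90 min.
Σ tᵢ·10^(Lᵢ/10) = 15·10^(55.9/10) + 60·10^(60.1/10) + 15·10^(78.9/10) = 1.232e+09.
L_eq = 10·log₁₀(1.232e+09/90) = 71.36 dB.

71.4 dB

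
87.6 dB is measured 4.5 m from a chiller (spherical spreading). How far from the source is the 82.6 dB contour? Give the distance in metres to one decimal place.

Point-source spreading drops the level by 20·log₁₀(r₂/r₁); inverting, r₂/r₁ = 10^(ΔL/20).
r₂ = 4.5·10^((87.6−82.6)/20) = 4.5·10^(5.0/20) = 8.00 m.

8.0 m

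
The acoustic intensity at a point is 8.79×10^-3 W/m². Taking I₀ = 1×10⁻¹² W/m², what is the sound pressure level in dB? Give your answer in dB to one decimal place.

99.4 dB

I/I₀ = 8.79×10^-3/10⁻¹² = 8.79×10^9, and L = 10·log₁₀(I/I₀).
L = 10·(0.9440 + 9) = 99.44 dB.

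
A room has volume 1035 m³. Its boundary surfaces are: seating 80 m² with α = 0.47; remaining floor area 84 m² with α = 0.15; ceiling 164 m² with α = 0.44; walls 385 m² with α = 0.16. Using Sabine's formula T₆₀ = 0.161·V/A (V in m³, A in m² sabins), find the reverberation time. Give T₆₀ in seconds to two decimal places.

0.91 s

Summing Sᵢαᵢ: 80·0.47 + 84·0.15 + 164·0.44 + 385·0.16 = 183.96 m².
T₆₀ = 0.161 × 1035 / 183.96 = 0.906 s.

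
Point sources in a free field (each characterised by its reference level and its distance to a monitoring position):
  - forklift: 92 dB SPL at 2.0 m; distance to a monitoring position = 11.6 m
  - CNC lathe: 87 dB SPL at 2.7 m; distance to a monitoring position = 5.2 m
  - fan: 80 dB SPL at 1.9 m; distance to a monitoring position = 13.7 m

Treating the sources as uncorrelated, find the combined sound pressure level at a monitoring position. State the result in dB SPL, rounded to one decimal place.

82.7 dB SPL

Propagate each source to the receiver with L = L_ref − 20·log₁₀(r/r_ref), then add intensities.
forklift: 92 − 20·log₁₀(11.6/2.0) = 92 − 15.27 = 76.73 dB SPL.
CNC lathe: 87 − 20·log₁₀(5.2/2.7) = 87 − 5.69 = 81.31 dB SPL.
fan: 80 − 20·log₁₀(13.7/1.9) = 80 − 17.16 = 62.84 dB SPL.
Σ 10^(L/10) = 1.842e+08 → L_total = 10·log₁₀(1.842e+08) = 82.65 dB SPL.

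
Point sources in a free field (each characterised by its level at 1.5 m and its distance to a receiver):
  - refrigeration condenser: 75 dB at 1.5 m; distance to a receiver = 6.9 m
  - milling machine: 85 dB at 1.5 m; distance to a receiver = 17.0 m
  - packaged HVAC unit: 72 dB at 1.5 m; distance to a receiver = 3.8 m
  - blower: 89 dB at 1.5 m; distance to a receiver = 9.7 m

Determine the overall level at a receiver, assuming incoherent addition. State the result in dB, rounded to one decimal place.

74.1 dB

Propagate each source to the receiver with L = L_ref − 20·log₁₀(r/r_ref), then add intensities.
refrigeration condenser: 75 − 20·log₁₀(6.9/1.5) = 75 − 13.26 = 61.74 dB.
milling machine: 85 − 20·log₁₀(17.0/1.5) = 85 − 21.09 = 63.91 dB.
packaged HVAC unit: 72 − 20·log₁₀(3.8/1.5) = 72 − 8.07 = 63.93 dB.
blower: 89 − 20·log₁₀(9.7/1.5) = 89 − 16.21 = 72.79 dB.
Σ 10^(L/10) = 2.542e+07 → L_total = 10·log₁₀(2.542e+07) = 74.05 dB.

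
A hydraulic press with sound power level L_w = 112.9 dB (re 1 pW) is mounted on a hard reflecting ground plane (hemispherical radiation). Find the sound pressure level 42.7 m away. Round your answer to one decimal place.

72.3 dB

L_p = L_w − 10·log₁₀(2π·r²) with r = 42.7 m.
2π·r² = 1.146e+04 m², 10·log₁₀ of that is 40.590 dB.
L_p = 112.9 − 40.590 = 72.31 dB.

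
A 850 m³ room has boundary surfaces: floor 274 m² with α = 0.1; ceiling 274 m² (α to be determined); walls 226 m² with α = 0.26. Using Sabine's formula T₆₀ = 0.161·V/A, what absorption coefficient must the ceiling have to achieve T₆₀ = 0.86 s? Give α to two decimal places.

0.27

A = 0.161·V/T₆₀ = 0.161·850/0.86 = 159.13 m² sabins.
Absorption from the other surfaces = 274·0.1 + 226·0.26 = 86.16 m², so the ceiling must supply 72.97 m² over 274 m².
α = 72.97/274 = 0.266.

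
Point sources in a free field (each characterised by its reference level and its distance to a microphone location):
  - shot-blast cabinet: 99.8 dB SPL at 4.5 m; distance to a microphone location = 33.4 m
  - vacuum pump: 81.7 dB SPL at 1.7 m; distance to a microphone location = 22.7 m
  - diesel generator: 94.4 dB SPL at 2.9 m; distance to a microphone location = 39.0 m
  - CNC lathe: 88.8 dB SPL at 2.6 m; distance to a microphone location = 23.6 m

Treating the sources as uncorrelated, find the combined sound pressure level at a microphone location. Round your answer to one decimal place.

83.0 dB SPL

Apply inverse-square spreading to bring every level to the receiver, then sum 10^(L/10).
shot-blast cabinet: 99.8 − 20·log₁₀(33.4/4.5) = 99.8 − 17.41 = 82.39 dB SPL.
vacuum pump: 81.7 − 20·log₁₀(22.7/1.7) = 81.7 − 22.51 = 59.19 dB SPL.
diesel generator: 94.4 − 20·log₁₀(39.0/2.9) = 94.4 − 22.57 = 71.83 dB SPL.
CNC lathe: 88.8 − 20·log₁₀(23.6/2.6) = 88.8 − 19.16 = 69.64 dB SPL.
Σ 10^(L/10) = 1.986e+08 → L_total = 10·log₁₀(1.986e+08) = 82.98 dB SPL.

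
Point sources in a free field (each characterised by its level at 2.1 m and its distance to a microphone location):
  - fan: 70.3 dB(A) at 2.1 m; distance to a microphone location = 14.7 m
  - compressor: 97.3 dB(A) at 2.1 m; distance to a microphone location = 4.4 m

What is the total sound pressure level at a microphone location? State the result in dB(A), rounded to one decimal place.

First find each source's level at the receiver (point-source: −20·log₁₀(r/r_ref)), then combine on an intensity basis.
fan: 70.3 − 20·log₁₀(14.7/2.1) = 70.3 − 16.90 = 53.40 dB(A).
compressor: 97.3 − 20·log₁₀(4.4/2.1) = 97.3 − 6.42 = 90.88 dB(A).
Σ 10^(L/10) = 1.224e+09 → L_total = 10·log₁₀(1.224e+09) = 90.88 dB(A).

90.9 dB(A)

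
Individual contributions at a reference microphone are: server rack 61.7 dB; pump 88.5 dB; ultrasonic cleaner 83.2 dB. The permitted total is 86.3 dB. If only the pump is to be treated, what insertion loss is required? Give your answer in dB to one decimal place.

Everything except the pump sums to 10^(61.7/10) + 10^(83.2/10) = 2.104e+08 in linear terms, 83.23 dB.
The limit corresponds to 10^(86.3/10) = 4.266e+08; subtracting the fixed part leaves 2.162e+08 for the pump, i.e. 83.35 dB.
So the pump must be reduced from 88.5 to 83.35 dB: IL = 5.15 dB.

5.2 dB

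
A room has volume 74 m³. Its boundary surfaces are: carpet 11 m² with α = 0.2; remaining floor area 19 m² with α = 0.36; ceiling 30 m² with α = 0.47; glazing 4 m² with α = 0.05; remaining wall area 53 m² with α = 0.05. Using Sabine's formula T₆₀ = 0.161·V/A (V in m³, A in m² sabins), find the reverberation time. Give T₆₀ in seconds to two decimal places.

0.46 s

Summing Sᵢαᵢ: 11·0.2 + 19·0.36 + 30·0.47 + 4·0.05 + 53·0.05 = 25.99 m².
T₆₀ = 0.161·V/A = 0.161·74/25.99 = 0.458 s.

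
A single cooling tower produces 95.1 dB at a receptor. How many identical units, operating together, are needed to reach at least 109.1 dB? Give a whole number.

Need L₁ + 10·log₁₀ N ≥ 109.1, i.e. log₁₀ N ≥ 1.40.
N ≥ 10^(14.0/10) = 25.119, so N = 26.

26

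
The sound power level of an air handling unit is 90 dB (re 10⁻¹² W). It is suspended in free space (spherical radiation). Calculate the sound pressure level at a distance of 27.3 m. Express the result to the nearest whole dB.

50 dB

The power spreads over a sphere of area 4π·r², so L_p = L_w − 10·log₁₀(4π·r²).
4π·r² = 9366 m², 10·log₁₀ of that is 39.715 dB.
L_p = 90 − 39.715 = 50.28 dB.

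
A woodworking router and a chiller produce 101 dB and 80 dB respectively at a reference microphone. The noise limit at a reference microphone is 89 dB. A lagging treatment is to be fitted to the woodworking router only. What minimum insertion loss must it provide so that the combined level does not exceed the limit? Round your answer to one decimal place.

Everything except the woodworking router sums to 10^(80/10) = 1.000e+08 in linear terms, 80.00 dB.
The limit corresponds to 10^(89/10) = 7.943e+08; subtracting the fixed part leaves 6.943e+08 for the woodworking router, i.e. 88.42 dB.
So the woodworking router must be reduced from 101 to 88.42 dB: IL = 12.58 dB.

12.6 dB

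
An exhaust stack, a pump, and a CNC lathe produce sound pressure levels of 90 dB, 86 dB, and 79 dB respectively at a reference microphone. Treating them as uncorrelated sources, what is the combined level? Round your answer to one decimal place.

91.7 dB

For uncorrelated sources the intensities add, so convert each level to linear form, sum, and take 10·log₁₀ of the total.
Σ 10^(L/10) = 10^(90/10) + 10^(86/10) + 10^(79/10) = 1.478e+09.
L_total = 10·log₁₀(1.478e+09) = 91.70 dB.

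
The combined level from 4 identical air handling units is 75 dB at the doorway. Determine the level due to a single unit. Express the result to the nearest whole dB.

For N identical incoherent sources L_total = L₁ + 10·log₁₀ N, so L₁ = 75 − 10·log₁₀(4) = 75 − 6.021.

69 dB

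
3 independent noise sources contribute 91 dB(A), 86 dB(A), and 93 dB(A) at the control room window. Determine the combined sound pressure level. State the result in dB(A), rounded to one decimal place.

95.6 dB(A)

Incoherent sources combine by intensity addition: L_total = 10·log₁₀(Σ 10^(L_i/10)).
Σ 10^(L/10) = 10^(91/10) + 10^(86/10) + 10^(93/10) = 3.652e+09.
L_total = 10·log₁₀(3.652e+09) = 95.63 dB(A).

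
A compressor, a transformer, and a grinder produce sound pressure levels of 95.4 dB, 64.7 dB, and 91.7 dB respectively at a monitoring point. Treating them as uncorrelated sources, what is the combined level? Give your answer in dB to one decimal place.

For uncorrelated sources the intensities add, so convert each level to linear form, sum, and take 10·log₁₀ of the total.
Σ 10^(L/10) = 10^(95.4/10) + 10^(64.7/10) + 10^(91.7/10) = 4.949e+09.
L_total = 10·log₁₀(4.949e+09) = 96.95 dB.

96.9 dB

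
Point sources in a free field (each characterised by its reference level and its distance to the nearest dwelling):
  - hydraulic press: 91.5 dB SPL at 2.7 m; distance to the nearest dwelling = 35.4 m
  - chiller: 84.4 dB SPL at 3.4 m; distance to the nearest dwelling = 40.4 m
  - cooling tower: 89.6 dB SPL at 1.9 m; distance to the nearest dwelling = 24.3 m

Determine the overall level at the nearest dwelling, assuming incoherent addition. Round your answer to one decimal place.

72.0 dB SPL

Propagate each source to the receiver with L = L_ref − 20·log₁₀(r/r_ref), then add intensities.
hydraulic press: 91.5 − 20·log₁₀(35.4/2.7) = 91.5 − 22.35 = 69.15 dB SPL.
chiller: 84.4 − 20·log₁₀(40.4/3.4) = 84.4 − 21.50 = 62.90 dB SPL.
cooling tower: 89.6 − 20·log₁₀(24.3/1.9) = 89.6 − 22.14 = 67.46 dB SPL.
Σ 10^(L/10) = 1.574e+07 → L_total = 10·log₁₀(1.574e+07) = 71.97 dB SPL.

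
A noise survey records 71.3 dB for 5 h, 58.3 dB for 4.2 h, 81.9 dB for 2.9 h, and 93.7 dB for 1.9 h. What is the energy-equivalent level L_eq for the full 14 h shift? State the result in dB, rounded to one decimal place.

85.5 dB

Weight each interval's intensity by its duration and average over T = 14 h:
Σ tᵢ·10^(Lᵢ/10) = 5·10^(71.3/10) + 4.2·10^(58.3/10) + 2.9·10^(81.9/10) + 1.9·10^(93.7/10) = 4.973e+09.
L_eq = 10·log₁₀(4.973e+09/14) = 85.51 dB.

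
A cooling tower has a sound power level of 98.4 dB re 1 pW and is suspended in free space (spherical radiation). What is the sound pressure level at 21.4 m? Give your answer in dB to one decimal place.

The power spreads over a sphere of area 4π·r², so L_p = L_w − 10·log₁₀(4π·r²).
4π·r² = 5755 m², 10·log₁₀ of that is 37.600 dB.
L_p = 98.4 − 37.600 = 60.80 dB.

60.8 dB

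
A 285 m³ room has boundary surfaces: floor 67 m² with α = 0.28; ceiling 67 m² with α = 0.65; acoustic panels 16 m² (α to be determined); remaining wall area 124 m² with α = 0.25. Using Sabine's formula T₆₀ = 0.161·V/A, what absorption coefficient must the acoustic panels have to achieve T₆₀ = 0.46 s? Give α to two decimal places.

From T₆₀ = 0.161·V/A, the target T₆₀ = 0.46 s needs A = 0.161·285/0.46 = 99.75 m².
Absorption from the other surfaces = 67·0.28 + 67·0.65 + 124·0.25 = 93.31 m², so the acoustic panels must supply 6.44 m² over 16 m².
α = 6.44/16 = 0.402.

0.40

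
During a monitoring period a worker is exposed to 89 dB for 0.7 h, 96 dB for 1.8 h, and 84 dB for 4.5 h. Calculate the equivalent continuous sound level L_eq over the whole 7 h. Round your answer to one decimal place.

91.0 dB

The energy average is taken in the linear domain: L_eq = 10·log₁₀[(Σ tᵢ·10^(Lᵢ/10))/T], T = 7 h.
Σ tᵢ·10^(Lᵢ/10) = 0.7·10^(89/10) + 1.8·10^(96/10) + 4.5·10^(84/10) = 8.852e+09.
L_eq = 10·log₁₀(8.852e+09/7) = 91.02 dB.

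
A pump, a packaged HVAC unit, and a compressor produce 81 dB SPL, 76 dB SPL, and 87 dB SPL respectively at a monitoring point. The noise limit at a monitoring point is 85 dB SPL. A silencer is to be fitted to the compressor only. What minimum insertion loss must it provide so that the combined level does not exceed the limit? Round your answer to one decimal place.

5.2 dB

Fixed contribution from the other sources: Σ 10^(L/10) = 10^(81/10) + 10^(76/10) = 1.657e+08 (82.19 dB SPL).
The limit corresponds to 10^(85/10) = 3.162e+08; subtracting the fixed part leaves 1.505e+08 for the compressor, i.e. 81.78 dB SPL.
So the compressor must be reduced from 87 to 81.78 dB SPL: IL = 5.22 dB.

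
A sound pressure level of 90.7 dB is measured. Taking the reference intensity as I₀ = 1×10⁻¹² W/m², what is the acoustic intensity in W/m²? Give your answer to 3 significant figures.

0.00117 W/m²

L = 10·log₁₀(I/I₀) ⇒ I = I₀·10^(L/10) = 10⁻¹² × 10^9.07.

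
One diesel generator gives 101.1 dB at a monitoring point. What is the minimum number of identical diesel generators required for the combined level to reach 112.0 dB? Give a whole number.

N identical sources give L₁ + 10·log₁₀ N, so require 10·log₁₀ N ≥ 112.0 − 101.1 = 10.9 dB.
N ≥ 10^(10.9/10) = 12.303, so N = 13.

13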